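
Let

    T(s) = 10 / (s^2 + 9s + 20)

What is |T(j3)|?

|T(j3)| ≈ 0.3430

Substitute s = j3: numerator = 10, denominator = 11 + j27.
|T(j3)| = |10| / |11 + j27| = 10 / 29.155 ≈ 0.3430.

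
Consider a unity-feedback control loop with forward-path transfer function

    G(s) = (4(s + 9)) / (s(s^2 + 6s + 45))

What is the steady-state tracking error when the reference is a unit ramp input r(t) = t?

e_ss = 1.250

G(s) has one pole at the origin.
This is a Type 1 system. Kv = lim_{s→0} s·G(s) = 36/45 = 4/5.
e_ss = 1/Kv = 1/(4/5) = 5/4 ≈ 1.250.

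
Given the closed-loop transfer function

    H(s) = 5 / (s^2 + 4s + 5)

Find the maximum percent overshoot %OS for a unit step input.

%OS ≈ 0.187%

Comparing s^2 + 4s + 5 to s^2 + 2ζωₙs + ωₙ²: ωₙ = √5 ≈ 2.236 rad/s and ζ = 4/(2·√5) ≈ 0.8944.
%OS = 100·exp(−πζ/√(1−ζ²)) = 100·exp(−π·0.8944/√(1−0.8944²)) ≈ 0.187%.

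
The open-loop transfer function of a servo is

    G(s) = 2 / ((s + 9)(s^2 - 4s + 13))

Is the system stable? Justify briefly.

unstable

The poles can be read from the denominator factors: s = -9, 2 + 3j, 2 - 3j.
Since the pole(s) at s = 2 + 3j, 2 - 3j lie in the right half-plane, the system is unstable.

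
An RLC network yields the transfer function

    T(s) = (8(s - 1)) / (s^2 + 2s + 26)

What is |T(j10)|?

|T(j10)| ≈ 1.049

Substitute s = j10: numerator = -8 + j80, denominator = -74 + j20.
|T(j10)| = |-8 + j80| / |-74 + j20| = 80.399 / 76.655 ≈ 1.049.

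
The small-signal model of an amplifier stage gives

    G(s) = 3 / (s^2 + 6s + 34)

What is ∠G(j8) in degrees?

∠G(j8) ≈ -122.0°

At s = j8: numerator = 3, denominator = -30 + j48.
∠G = ∠num − ∠den = 0° − (122.01°) = -122.0°.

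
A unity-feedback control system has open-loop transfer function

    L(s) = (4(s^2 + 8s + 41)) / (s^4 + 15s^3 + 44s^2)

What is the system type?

The denominator has 2 factors of s at the origin (free integrators), so this is a Type 2 system.

Type 2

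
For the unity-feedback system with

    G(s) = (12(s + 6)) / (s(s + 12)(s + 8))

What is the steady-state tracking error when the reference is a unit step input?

G(s) has one pole at the origin.
This is a Type 1 system; for a step input the steady-state error is zero.

e_ss = 0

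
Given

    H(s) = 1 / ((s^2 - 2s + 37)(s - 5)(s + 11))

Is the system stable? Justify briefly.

The poles can be read from the denominator factors: s = 1 ± 6j, 5, -11.
Since the pole(s) at s = 1 ± 6j, 5 lie in the right half-plane, the system is unstable.

unstable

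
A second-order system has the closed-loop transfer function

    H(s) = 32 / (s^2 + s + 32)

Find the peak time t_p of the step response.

Comparing s^2 + s + 32 to s^2 + 2ζωₙs + ωₙ²: ωₙ = √32 ≈ 5.657 rad/s and ζ = 1/(2·√32) ≈ 0.08839.
ζωₙ = 1/2 = 0.5, so ω_d = ωₙ√(1−ζ²) = √(ωₙ² − (ζωₙ)²) = √(32 − 0.5²) = √31.75 ≈ 5.635 rad/s.
t_p = π/ω_d = π/5.635 ≈ 0.5575 s.

t_p ≈ 0.5575 s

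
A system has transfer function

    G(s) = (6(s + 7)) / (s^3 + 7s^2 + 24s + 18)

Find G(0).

Set s = 0: G(0) = (42) / (18) = 7/3.

G(0) = 7/3 ≈ 2.333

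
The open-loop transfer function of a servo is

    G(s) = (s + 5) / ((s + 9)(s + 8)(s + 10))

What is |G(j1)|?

Substitute s = j1: numerator = 5 + j1, denominator = 693 + j241.
|G(j1)| = |5 + j1| / |693 + j241| = 5.0990 / 733.71 ≈ 0.006950.

|G(j1)| ≈ 0.006950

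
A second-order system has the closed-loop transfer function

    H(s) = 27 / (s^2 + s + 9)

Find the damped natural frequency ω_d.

ω_d ≈ 2.958 rad/s

Comparing s^2 + s + 9 to s^2 + 2ζωₙs + ωₙ²: ωₙ = 3 rad/s and ζ = 1/(2·3) ≈ 0.1667.
ζωₙ = 1/2 = 0.5, so ω_d = ωₙ√(1−ζ²) = √(ωₙ² − (ζωₙ)²) = √(9 − 0.5²) = √8.75 ≈ 2.958 rad/s.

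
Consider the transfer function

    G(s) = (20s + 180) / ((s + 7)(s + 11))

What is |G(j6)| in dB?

Substitute s = j6: numerator = 180 + j120, denominator = 41 + j108.
|G(j6)| = |180 + j120| / |41 + j108| = 216.33 / 115.52 ≈ 1.873.
In decibels: 20·log₁₀(1.873) ≈ 5.45 dB.

|G(j6)|_dB ≈ 5.45 dB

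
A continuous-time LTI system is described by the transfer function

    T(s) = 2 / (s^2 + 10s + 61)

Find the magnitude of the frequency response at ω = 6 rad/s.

|T(j6)| ≈ 0.03077

Substitute s = j6: numerator = 2, denominator = 25 + j60.
|T(j6)| = |2| / |25 + j60| = 2 / 65 ≈ 0.03077.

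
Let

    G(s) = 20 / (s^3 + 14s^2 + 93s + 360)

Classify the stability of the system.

stable

The denominator s^3 + 14s^2 + 93s + 360 factors as (s^2 + 6s + 45)(s + 8), giving poles at s = -3 + 6j, -3 - 6j, -8.
Since all poles lie strictly in the left half-plane, the system is stable.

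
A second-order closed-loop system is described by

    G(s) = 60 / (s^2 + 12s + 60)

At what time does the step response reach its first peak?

t_p ≈ 0.6413 s

Comparing s^2 + 12s + 60 to s^2 + 2ζωₙs + ωₙ²: ωₙ = √60 ≈ 7.746 rad/s and ζ = 12/(2·√60) ≈ 0.7746.
ζωₙ = 12/2 = 6, so ω_d = ωₙ√(1−ζ²) = √(ωₙ² − (ζωₙ)²) = √(60 − 6²) = √24 ≈ 4.899 rad/s.
t_p = π/ω_d = π/4.899 ≈ 0.6413 s.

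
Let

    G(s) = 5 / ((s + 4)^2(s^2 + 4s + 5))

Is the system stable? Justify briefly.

stable

The poles can be read from the denominator factors: s = -4, -2 ± j, -4.
Since all poles lie strictly in the left half-plane, the system is stable.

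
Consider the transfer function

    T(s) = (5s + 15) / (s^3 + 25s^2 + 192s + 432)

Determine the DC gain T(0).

T(0) = 5/144 ≈ 0.03472

Set s = 0: T(0) = (15) / (432) = 5/144.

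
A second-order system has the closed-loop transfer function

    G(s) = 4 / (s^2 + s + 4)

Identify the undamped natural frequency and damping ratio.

ωₙ = 2 rad/s, ζ = 0.25

Compare the denominator to the standard form s^2 + 2ζωₙs + ωₙ².
ωₙ² = 4, so ωₙ = 2 rad/s.
2ζωₙ = 1, so ζ = 1/(2·2) = 0.25.
With ζ = 0.25 the response is underdamped.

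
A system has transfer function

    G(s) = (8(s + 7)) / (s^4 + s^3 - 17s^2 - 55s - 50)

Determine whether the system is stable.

The denominator s^4 + s^3 - 17s^2 - 55s - 50 factors as (s - 5)(s + 2)(s^2 + 4s + 5), giving poles at s = 5, -2, -2 ± j.
Since the pole(s) at s = 5 lie in the right half-plane, the system is unstable.

unstable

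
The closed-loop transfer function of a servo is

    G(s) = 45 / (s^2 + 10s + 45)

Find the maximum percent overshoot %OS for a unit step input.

%OS ≈ 2.98%

Comparing s^2 + 10s + 45 to s^2 + 2ζωₙs + ωₙ²: ωₙ = √45 ≈ 6.708 rad/s and ζ = 10/(2·√45) ≈ 0.7454.
%OS = 100·exp(−πζ/√(1−ζ²)) = 100·exp(−π·0.7454/√(1−0.7454²)) ≈ 2.98%.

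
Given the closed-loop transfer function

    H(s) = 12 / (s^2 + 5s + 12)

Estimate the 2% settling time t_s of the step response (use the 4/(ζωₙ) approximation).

Comparing s^2 + 5s + 12 to s^2 + 2ζωₙs + ωₙ²: ωₙ = √12 ≈ 3.464 rad/s and ζ = 5/(2·√12) ≈ 0.7217.
ζωₙ = 5/2 = 2.5, so t_s ≈ 4/(ζωₙ) = 4/2.5 = 1.600 s.

t_s ≈ 1.600 s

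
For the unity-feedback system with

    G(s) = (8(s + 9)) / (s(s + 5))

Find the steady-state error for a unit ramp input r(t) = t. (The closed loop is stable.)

G(s) has one pole at the origin.
This is a Type 1 system. Kv = lim_{s→0} s·G(s) = 72/5.
e_ss = 1/Kv = 1/(72/5) = 5/72 ≈ 0.06944.

e_ss = 0.06944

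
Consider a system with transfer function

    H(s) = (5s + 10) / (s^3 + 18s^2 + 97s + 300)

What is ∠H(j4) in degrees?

∠H(j4) ≈ -24.44°

At s = j4: numerator = 10 + j20, denominator = 12 + j324.
∠H = ∠num − ∠den = 63.435° − (87.879°) = -24.44°.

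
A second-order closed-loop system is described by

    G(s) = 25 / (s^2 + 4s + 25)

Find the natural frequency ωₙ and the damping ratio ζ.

Compare the denominator to the standard form s^2 + 2ζωₙs + ωₙ².
ωₙ² = 25, so ωₙ = 5 rad/s.
2ζωₙ = 4, so ζ = 4/(2·5) = 0.4.
With ζ = 0.4 the response is underdamped.

ωₙ = 5 rad/s, ζ = 0.4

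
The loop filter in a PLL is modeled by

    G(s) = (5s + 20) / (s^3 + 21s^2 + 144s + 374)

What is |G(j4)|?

|G(j4)| ≈ 0.05509

Substitute s = j4: numerator = 20 + j20, denominator = 38 + j512.
|G(j4)| = |20 + j20| / |38 + j512| = 28.284 / 513.41 ≈ 0.05509.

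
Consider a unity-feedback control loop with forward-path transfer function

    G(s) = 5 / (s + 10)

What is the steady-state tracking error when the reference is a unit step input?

e_ss = 0.6667

G(s) has no poles at the origin.
This is a Type 0 system. Kp = lim_{s→0} G(s) = 5/10 = 1/2.
e_ss = 1/(1 + Kp) = 1/(1 + 1/2) = 2/3 ≈ 0.6667.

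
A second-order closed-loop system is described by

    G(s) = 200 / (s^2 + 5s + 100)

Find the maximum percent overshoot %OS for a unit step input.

%OS ≈ 44.4%

Comparing s^2 + 5s + 100 to s^2 + 2ζωₙs + ωₙ²: ωₙ = 10 rad/s and ζ = 5/(2·10) = 0.25.
%OS = 100·exp(−πζ/√(1−ζ²)) = 100·exp(−π·0.25/√(1−0.25²)) ≈ 44.4%.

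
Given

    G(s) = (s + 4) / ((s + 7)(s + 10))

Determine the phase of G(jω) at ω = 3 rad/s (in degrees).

∠G(j3) ≈ -3.028°

At s = j3: numerator = 4 + j3, denominator = 61 + j51.
∠G = ∠num − ∠den = 36.870° − (39.898°) = -3.028°.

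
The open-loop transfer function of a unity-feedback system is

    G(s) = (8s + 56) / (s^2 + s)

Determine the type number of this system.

Factor s from the denominator: s^2 + s = s·(s + 1).
There is 1 pole at the origin, so the system is Type 1.

Type 1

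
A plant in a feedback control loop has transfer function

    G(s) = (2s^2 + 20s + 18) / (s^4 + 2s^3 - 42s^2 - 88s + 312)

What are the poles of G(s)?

The poles are the roots of the denominator s^4 + 2s^3 - 42s^2 - 88s + 312 = 0.
Trying s = 2: the polynomial evaluates to 0, so (s - 2) is a factor.
Dividing out leaves s^3 + 4s^2 - 34s - 156 = 0.
This factors further as (s^2 + 10s + 26)(s - 6) = 0.

s = -5 ± j, 2, 6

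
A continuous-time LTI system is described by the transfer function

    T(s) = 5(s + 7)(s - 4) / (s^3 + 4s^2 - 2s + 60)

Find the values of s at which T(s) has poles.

s = 1 + 3j, 1 - 3j, -6

The poles are the roots of the denominator s^3 + 4s^2 - 2s + 60 = 0.
Trying s = -6: the polynomial evaluates to 0, so (s + 6) is a factor.
Dividing out leaves s^2 - 2s + 10 = 0.
The quadratic formula then gives s = 1 ± 3j.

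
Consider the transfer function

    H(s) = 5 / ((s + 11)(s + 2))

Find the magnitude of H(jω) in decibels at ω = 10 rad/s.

Substitute s = j10: numerator = 5, denominator = -78 + j130.
|H(j10)| = |5| / |-78 + j130| = 5 / 151.60 ≈ 0.03298.
In decibels: 20·log₁₀(0.03298) ≈ -29.6 dB.

|H(j10)|_dB ≈ -29.6 dB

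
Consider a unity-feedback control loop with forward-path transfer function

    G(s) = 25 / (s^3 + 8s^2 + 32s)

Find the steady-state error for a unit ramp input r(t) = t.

e_ss = 1.280

G(s) has one pole at the origin.
This is a Type 1 system. Kv = lim_{s→0} s·G(s) = 25/32.
e_ss = 1/Kv = 1/(25/32) = 32/25 ≈ 1.280.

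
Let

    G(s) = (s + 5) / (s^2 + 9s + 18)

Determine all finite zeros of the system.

Set the numerator to zero: s + 5 = 0.
So s = -5.

s = -5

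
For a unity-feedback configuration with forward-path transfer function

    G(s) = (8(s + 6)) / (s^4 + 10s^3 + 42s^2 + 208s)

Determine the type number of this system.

The denominator has 1 factor of s at the origin (free integrator), so this is a Type 1 system.

Type 1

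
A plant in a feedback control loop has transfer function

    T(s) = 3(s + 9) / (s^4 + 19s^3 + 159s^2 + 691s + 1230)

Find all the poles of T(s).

s = -4 + 5j, -4 - 5j, -5, -6

The poles are the roots of the denominator s^4 + 19s^3 + 159s^2 + 691s + 1230 = 0.
Trying s = -5: the polynomial evaluates to 0, so (s + 5) is a factor.
Dividing out leaves s^3 + 14s^2 + 89s + 246 = 0.
This factors further as (s^2 + 8s + 41)(s + 6) = 0.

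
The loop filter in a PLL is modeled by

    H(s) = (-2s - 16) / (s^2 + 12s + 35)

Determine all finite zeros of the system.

s = -8

Set the numerator to zero: -2s - 16 = 0, i.e. -2·(s + 8) = 0.
So s = -8.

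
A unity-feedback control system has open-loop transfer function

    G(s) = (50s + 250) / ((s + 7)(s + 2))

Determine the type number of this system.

The denominator has no factor of s at the origin — no free integrator — so this is a Type 0 system.

Type 0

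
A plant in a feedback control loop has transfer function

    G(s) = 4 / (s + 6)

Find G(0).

G(0) = 2/3 ≈ 0.6667

Set s = 0: G(0) = (4) / (6) = 2/3.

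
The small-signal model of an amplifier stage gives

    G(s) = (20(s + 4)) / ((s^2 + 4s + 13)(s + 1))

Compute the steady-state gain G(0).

At s = 0 each factor (s + a) contributes a and each (s^2 + bs + c) contributes c.
G(0) = 20·(4) / ((13) · (1)) = 80/13 = 80/13.

G(0) = 80/13 ≈ 6.154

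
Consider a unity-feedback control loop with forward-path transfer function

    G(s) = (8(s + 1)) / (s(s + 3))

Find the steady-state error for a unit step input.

e_ss = 0

G(s) has one pole at the origin.
This is a Type 1 system; for a step input the steady-state error is zero.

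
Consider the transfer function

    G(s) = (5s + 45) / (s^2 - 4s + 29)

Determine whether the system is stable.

The denominator s^2 - 4s + 29 factors as (s^2 - 4s + 29), giving poles at s = 2 + 5j, 2 - 5j.
Since the pole(s) at s = 2 ± 5j lie in the right half-plane, the system is unstable.

unstable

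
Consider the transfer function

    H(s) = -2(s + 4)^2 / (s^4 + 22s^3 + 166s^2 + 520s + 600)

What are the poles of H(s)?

The poles are the roots of the denominator s^4 + 22s^3 + 166s^2 + 520s + 600 = 0.
Trying s = -10: the polynomial evaluates to 0, so (s + 10) is a factor.
Dividing out leaves s^3 + 12s^2 + 46s + 60 = 0.
This factors further as (s^2 + 6s + 10)(s + 6) = 0.

s = -3 ± j, -10, -6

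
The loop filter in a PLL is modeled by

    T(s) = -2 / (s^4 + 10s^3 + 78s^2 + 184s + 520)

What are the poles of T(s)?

The poles are the roots of the denominator s^4 + 10s^3 + 78s^2 + 184s + 520 = 0.
No real roots exist; factor into two real quadratics: (s^2 + 2s + 10)(s^2 + 8s + 52) = 0.
Each quadratic gives a conjugate pair via the quadratic formula.

s = -1 ± 3j, -4 ± 6j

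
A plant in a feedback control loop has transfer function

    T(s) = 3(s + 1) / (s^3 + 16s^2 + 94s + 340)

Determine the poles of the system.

s = -3 + 5j, -3 - 5j, -10

The poles are the roots of the denominator s^3 + 16s^2 + 94s + 340 = 0.
Trying s = -10: the polynomial evaluates to 0, so (s + 10) is a factor.
Dividing out leaves s^2 + 6s + 34 = 0.
The quadratic formula then gives s = -3 ± 5j.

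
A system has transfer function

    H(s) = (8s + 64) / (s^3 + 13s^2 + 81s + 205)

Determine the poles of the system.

s = -4 + 5j, -4 - 5j, -5

The poles are the roots of the denominator s^3 + 13s^2 + 81s + 205 = 0.
Trying s = -5: the polynomial evaluates to 0, so (s + 5) is a factor.
Dividing out leaves s^2 + 8s + 41 = 0.
The quadratic formula then gives s = -4 ± 5j.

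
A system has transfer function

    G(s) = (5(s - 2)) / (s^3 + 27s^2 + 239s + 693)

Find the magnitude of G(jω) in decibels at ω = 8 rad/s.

|G(j8)|_dB ≈ -32.5 dB

Substitute s = j8: numerator = -10 + j40, denominator = -1035 + j1400.
|G(j8)| = |-10 + j40| / |-1035 + j1400| = 41.231 / 1741.0 ≈ 0.02368.
In decibels: 20·log₁₀(0.02368) ≈ -32.5 dB.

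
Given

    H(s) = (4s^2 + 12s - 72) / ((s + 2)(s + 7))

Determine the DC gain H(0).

Set s = 0: H(0) = (-72) / (14) = -36/7.

H(0) = -36/7 ≈ -5.143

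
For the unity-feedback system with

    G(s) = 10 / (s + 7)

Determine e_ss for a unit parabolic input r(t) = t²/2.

G(s) has no poles at the origin.
This is a Type 0 system; Ka = lim_{s→0} s^2·G(s) = 0, so the steady-state error for a parabola input is infinite.

e_ss = ∞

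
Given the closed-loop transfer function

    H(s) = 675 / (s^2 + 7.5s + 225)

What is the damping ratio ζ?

ζ = 0.25

Compare the denominator to the standard form s^2 + 2ζωₙs + ωₙ².
ωₙ² = 225, so ωₙ = 15 rad/s.
2ζωₙ = 7.5, so ζ = 7.5/(2·15) = 0.25.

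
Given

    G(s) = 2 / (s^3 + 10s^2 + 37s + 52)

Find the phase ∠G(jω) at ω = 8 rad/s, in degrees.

∠G(j8) ≈ 159.8°

At s = j8: numerator = 2, denominator = -588 - j216.
∠G = ∠num − ∠den = 0° − (-159.83°) = 159.8°.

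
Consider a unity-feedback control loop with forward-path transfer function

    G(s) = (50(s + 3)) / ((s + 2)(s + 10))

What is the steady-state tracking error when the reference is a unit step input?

e_ss = 0.1176

G(s) has no poles at the origin.
This is a Type 0 system. Kp = lim_{s→0} G(s) = 150/20 = 15/2.
e_ss = 1/(1 + Kp) = 1/(1 + 15/2) = 2/17 ≈ 0.1176.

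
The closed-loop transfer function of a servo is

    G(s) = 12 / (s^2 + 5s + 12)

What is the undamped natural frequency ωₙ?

ωₙ ≈ 3.464 rad/s

Compare the denominator to the standard form s^2 + 2ζωₙs + ωₙ².
ωₙ² = 12, so ωₙ = √12 ≈ 3.464 rad/s.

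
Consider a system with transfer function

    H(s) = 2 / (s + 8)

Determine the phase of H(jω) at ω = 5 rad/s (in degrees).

At s = j5: numerator = 2, denominator = 8 + j5.
∠H = ∠num − ∠den = 0° − (32.005°) = -32.01°.

∠H(j5) ≈ -32.01°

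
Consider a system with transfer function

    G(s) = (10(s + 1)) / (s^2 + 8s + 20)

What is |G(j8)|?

|G(j8)| ≈ 1.038

Substitute s = j8: numerator = 10 + j80, denominator = -44 + j64.
|G(j8)| = |10 + j80| / |-44 + j64| = 80.623 / 77.666 ≈ 1.038.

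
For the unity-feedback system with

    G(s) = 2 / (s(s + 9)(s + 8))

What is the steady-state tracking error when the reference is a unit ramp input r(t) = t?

e_ss = 36

G(s) has one pole at the origin.
This is a Type 1 system. Kv = lim_{s→0} s·G(s) = 2/72 = 1/36.
e_ss = 1/Kv = 1/(1/36) = 36.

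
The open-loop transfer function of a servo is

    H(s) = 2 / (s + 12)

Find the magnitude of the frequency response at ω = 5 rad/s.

|H(j5)| ≈ 0.1538

Substitute s = j5: numerator = 2, denominator = 12 + j5.
|H(j5)| = |2| / |12 + j5| = 2 / 13 ≈ 0.1538.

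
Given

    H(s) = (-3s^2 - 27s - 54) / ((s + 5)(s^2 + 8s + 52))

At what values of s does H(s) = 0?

Set the numerator to zero: -3s^2 - 27s - 54 = 0, i.e. -3·(s^2 + 9s + 18) = 0.
Factoring: (s + 6)(s + 3) = 0.

s = -6, -3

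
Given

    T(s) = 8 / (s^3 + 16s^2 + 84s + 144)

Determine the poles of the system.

The poles are the roots of the denominator s^3 + 16s^2 + 84s + 144 = 0.
Trying s = -4: the polynomial evaluates to 0, so (s + 4) is a factor.
Dividing out leaves s^2 + 12s + 36 = 0.
Factoring the quadratic: (s + 6)^2 = 0.

s = -4, -6, -6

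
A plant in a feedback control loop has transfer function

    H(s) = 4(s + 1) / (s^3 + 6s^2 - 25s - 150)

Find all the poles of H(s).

The poles are the roots of the denominator s^3 + 6s^2 - 25s - 150 = 0.
Trying s = 5: the polynomial evaluates to 0, so (s - 5) is a factor.
Dividing out leaves s^2 + 11s + 30 = 0.
Factoring the quadratic: (s + 5)(s + 6) = 0.

s = 5, -5, -6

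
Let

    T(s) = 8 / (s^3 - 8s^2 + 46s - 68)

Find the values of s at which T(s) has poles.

The poles are the roots of the denominator s^3 - 8s^2 + 46s - 68 = 0.
Trying s = 2: the polynomial evaluates to 0, so (s - 2) is a factor.
Dividing out leaves s^2 - 6s + 34 = 0.
The quadratic formula then gives s = 3 ± 5j.

s = 3 ± 5j, 2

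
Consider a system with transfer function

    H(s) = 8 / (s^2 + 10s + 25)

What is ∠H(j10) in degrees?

∠H(j10) ≈ -126.9°

At s = j10: numerator = 8, denominator = -75 + j100.
∠H = ∠num − ∠den = 0° − (126.87°) = -126.9°.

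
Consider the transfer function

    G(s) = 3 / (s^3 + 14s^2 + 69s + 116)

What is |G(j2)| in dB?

Substitute s = j2: numerator = 3, denominator = 60 + j130.
|G(j2)| = |3| / |60 + j130| = 3 / 143.18 ≈ 0.02095.
In decibels: 20·log₁₀(0.02095) ≈ -33.6 dB.

|G(j2)|_dB ≈ -33.6 dB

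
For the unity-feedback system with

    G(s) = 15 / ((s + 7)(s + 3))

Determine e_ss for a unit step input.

G(s) has no poles at the origin.
This is a Type 0 system. Kp = lim_{s→0} G(s) = 15/21 = 5/7.
e_ss = 1/(1 + Kp) = 1/(1 + 5/7) = 7/12 ≈ 0.5833.

e_ss = 0.5833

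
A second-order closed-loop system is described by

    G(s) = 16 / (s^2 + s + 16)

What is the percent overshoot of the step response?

Comparing s^2 + s + 16 to s^2 + 2ζωₙs + ωₙ²: ωₙ = 4 rad/s and ζ = 1/(2·4) = 0.125.
%OS = 100·exp(−πζ/√(1−ζ²)) = 100·exp(−π·0.125/√(1−0.125²)) ≈ 67.3%.

%OS ≈ 67.3%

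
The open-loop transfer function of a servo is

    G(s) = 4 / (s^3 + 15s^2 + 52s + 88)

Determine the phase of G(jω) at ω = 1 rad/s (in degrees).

At s = j1: numerator = 4, denominator = 73 + j51.
∠G = ∠num − ∠den = 0° − (34.939°) = -34.94°.

∠G(j1) ≈ -34.94°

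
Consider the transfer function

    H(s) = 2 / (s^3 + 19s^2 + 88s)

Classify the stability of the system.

The denominator s^3 + 19s^2 + 88s factors as s(s + 11)(s + 8), giving poles at s = 0, -11, -8.
Since the simple pole(s) at s = 0 lie on the jω-axis with none in the right half-plane, the system is marginally stable.

marginally stable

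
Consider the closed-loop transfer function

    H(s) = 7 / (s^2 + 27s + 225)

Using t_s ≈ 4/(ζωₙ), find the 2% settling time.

t_s ≈ 0.2963 s

Comparing s^2 + 27s + 225 to s^2 + 2ζωₙs + ωₙ²: ωₙ = 15 rad/s and ζ = 27/(2·15) = 0.9.
ζωₙ = 27/2 = 13.5, so t_s ≈ 4/(ζωₙ) = 4/13.5 ≈ 0.2963 s.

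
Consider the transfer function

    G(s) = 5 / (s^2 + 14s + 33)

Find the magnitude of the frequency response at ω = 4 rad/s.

|G(j4)| ≈ 0.08544

Substitute s = j4: numerator = 5, denominator = 17 + j56.
|G(j4)| = |5| / |17 + j56| = 5 / 58.523 ≈ 0.08544.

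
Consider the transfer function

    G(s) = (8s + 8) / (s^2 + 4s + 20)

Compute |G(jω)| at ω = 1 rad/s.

|G(j1)| ≈ 0.5827

Substitute s = j1: numerator = 8 + j8, denominator = 19 + j4.
|G(j1)| = |8 + j8| / |19 + j4| = 11.314 / 19.416 ≈ 0.5827.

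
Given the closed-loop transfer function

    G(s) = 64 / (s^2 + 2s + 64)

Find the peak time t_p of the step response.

t_p ≈ 0.3958 s

Comparing s^2 + 2s + 64 to s^2 + 2ζωₙs + ωₙ²: ωₙ = 8 rad/s and ζ = 2/(2·8) = 0.125.
ζωₙ = 2/2 = 1, so ω_d = ωₙ√(1−ζ²) = √(ωₙ² − (ζωₙ)²) = √(64 − 1²) = √63 ≈ 7.937 rad/s.
t_p = π/ω_d = π/7.937 ≈ 0.3958 s.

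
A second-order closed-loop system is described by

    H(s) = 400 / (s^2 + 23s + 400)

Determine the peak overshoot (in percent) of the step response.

Comparing s^2 + 23s + 400 to s^2 + 2ζωₙs + ωₙ²: ωₙ = 20 rad/s and ζ = 23/(2·20) = 0.575.
%OS = 100·exp(−πζ/√(1−ζ²)) = 100·exp(−π·0.575/√(1−0.575²)) ≈ 11.0%.

%OS ≈ 11.0%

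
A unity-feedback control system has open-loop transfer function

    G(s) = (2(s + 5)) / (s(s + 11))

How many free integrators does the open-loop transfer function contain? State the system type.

Type 1

The denominator has 1 factor of s at the origin (free integrator), so this is a Type 1 system.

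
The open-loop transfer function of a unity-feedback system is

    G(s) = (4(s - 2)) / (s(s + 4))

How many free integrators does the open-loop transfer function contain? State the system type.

The denominator has 1 factor of s at the origin (free integrator), so this is a Type 1 system.

Type 1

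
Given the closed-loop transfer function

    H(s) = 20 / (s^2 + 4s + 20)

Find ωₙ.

ωₙ ≈ 4.472 rad/s

Compare the denominator to the standard form s^2 + 2ζωₙs + ωₙ².
ωₙ² = 20, so ωₙ = √20 ≈ 4.472 rad/s.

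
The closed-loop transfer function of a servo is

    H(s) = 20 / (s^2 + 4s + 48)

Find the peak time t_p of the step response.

t_p ≈ 0.4736 s

Comparing s^2 + 4s + 48 to s^2 + 2ζωₙs + ωₙ²: ωₙ = √48 ≈ 6.928 rad/s and ζ = 4/(2·√48) ≈ 0.2887.
ζωₙ = 4/2 = 2, so ω_d = ωₙ√(1−ζ²) = √(ωₙ² − (ζωₙ)²) = √(48 − 2²) = √44 ≈ 6.633 rad/s.
t_p = π/ω_d = π/6.633 ≈ 0.4736 s.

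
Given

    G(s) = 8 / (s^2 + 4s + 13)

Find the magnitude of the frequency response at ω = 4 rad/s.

|G(j4)| ≈ 0.4914

Substitute s = j4: numerator = 8, denominator = -3 + j16.
|G(j4)| = |8| / |-3 + j16| = 8 / 16.279 ≈ 0.4914.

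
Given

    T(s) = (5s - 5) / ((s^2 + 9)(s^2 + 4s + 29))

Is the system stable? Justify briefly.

The poles can be read from the denominator factors: s = 3j, -3j, -2 + 5j, -2 - 5j.
Since the simple pole(s) at s = 3j, -3j lie on the jω-axis with none in the right half-plane, the system is marginally stable.

marginally stable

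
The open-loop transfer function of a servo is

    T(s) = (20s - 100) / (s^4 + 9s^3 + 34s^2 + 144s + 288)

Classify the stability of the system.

The denominator s^4 + 9s^3 + 34s^2 + 144s + 288 factors as (s^2 + 16)(s + 6)(s + 3), giving poles at s = 4j, -4j, -6, -3.
Since the simple pole(s) at s = 4j, -4j lie on the jω-axis with none in the right half-plane, the system is marginally stable.

marginally stable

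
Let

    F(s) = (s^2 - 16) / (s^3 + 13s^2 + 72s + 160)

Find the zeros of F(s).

Set the numerator to zero: s^2 - 16 = 0.
Factoring: (s - 4)(s + 4) = 0.

s = 4, -4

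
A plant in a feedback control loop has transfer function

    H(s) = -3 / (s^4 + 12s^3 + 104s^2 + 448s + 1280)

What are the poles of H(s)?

s = -2 + 6j, -2 - 6j, -4 + 4j, -4 - 4j

The poles are the roots of the denominator s^4 + 12s^3 + 104s^2 + 448s + 1280 = 0.
No real roots exist; factor into two real quadratics: (s^2 + 4s + 40)(s^2 + 8s + 32) = 0.
Each quadratic gives a conjugate pair via the quadratic formula.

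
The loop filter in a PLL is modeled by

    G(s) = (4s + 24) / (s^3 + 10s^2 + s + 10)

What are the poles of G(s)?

The poles are the roots of the denominator s^3 + 10s^2 + s + 10 = 0.
Trying s = -10: the polynomial evaluates to 0, so (s + 10) is a factor.
Dividing out leaves s^2 + 1 = 0.
The quadratic formula then gives s = 0 ± 1j.

s = ±j, -10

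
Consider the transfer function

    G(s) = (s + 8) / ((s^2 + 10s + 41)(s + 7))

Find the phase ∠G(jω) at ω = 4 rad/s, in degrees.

At s = j4: numerator = 8 + j4, denominator = 15 + j380.
∠G = ∠num − ∠den = 26.565° − (87.739°) = -61.17°.

∠G(j4) ≈ -61.17°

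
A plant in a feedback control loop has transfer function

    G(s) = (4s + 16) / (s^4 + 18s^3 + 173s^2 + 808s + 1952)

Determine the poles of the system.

The poles are the roots of the denominator s^4 + 18s^3 + 173s^2 + 808s + 1952 = 0.
No real roots exist; factor into two real quadratics: (s^2 + 10s + 61)(s^2 + 8s + 32) = 0.
Each quadratic gives a conjugate pair via the quadratic formula.

s = -5 + 6j, -5 - 6j, -4 + 4j, -4 - 4j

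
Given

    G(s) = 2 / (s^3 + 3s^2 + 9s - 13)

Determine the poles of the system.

The poles are the roots of the denominator s^3 + 3s^2 + 9s - 13 = 0.
Trying s = 1: the polynomial evaluates to 0, so (s - 1) is a factor.
Dividing out leaves s^2 + 4s + 13 = 0.
The quadratic formula then gives s = -2 ± 3j.

s = -2 ± 3j, 1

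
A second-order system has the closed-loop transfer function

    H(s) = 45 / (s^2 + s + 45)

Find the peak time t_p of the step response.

Comparing s^2 + s + 45 to s^2 + 2ζωₙs + ωₙ²: ωₙ = √45 ≈ 6.708 rad/s and ζ = 1/(2·√45) ≈ 0.07454.
ζωₙ = 1/2 = 0.5, so ω_d = ωₙ√(1−ζ²) = √(ωₙ² − (ζωₙ)²) = √(45 − 0.5²) = √44.75 ≈ 6.690 rad/s.
t_p = π/ω_d = π/6.690 ≈ 0.4696 s.

t_p ≈ 0.4696 s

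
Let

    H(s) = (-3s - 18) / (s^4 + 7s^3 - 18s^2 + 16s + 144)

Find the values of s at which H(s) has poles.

s = 2 ± 2j, -9, -2

The poles are the roots of the denominator s^4 + 7s^3 - 18s^2 + 16s + 144 = 0.
Trying s = -9: the polynomial evaluates to 0, so (s + 9) is a factor.
Dividing out leaves s^3 - 2s^2 + 16 = 0.
This factors further as (s^2 - 4s + 8)(s + 2) = 0.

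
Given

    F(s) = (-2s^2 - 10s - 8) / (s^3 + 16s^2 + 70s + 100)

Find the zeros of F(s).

Set the numerator to zero: -2s^2 - 10s - 8 = 0, i.e. -2·(s^2 + 5s + 4) = 0.
Factoring: (s + 4)(s + 1) = 0.

s = -4, -1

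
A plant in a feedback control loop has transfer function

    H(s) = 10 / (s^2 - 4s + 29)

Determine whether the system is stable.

unstable

The poles can be read from the denominator factors: s = 2 ± 5j.
Since the pole(s) at s = 2 + 5j, 2 - 5j lie in the right half-plane, the system is unstable.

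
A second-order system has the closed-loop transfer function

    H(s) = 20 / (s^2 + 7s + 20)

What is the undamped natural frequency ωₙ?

Compare the denominator to the standard form s^2 + 2ζωₙs + ωₙ².
ωₙ² = 20, so ωₙ = √20 ≈ 4.472 rad/s.

ωₙ ≈ 4.472 rad/s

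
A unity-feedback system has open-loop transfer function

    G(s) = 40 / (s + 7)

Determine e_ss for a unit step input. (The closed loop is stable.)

e_ss = 0.1489

G(s) has no poles at the origin.
This is a Type 0 system. Kp = lim_{s→0} G(s) = 40/7.
e_ss = 1/(1 + Kp) = 1/(1 + 40/7) = 7/47 ≈ 0.1489.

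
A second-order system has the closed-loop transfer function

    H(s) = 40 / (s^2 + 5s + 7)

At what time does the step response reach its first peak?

Comparing s^2 + 5s + 7 to s^2 + 2ζωₙs + ωₙ²: ωₙ = √7 ≈ 2.646 rad/s and ζ = 5/(2·√7) ≈ 0.9449.
ζωₙ = 5/2 = 2.5, so ω_d = ωₙ√(1−ζ²) = √(ωₙ² − (ζωₙ)²) = √(7 − 2.5²) = √0.75 ≈ 0.8660 rad/s.
t_p = π/ω_d = π/0.8660 ≈ 3.628 s.

t_p ≈ 3.628 s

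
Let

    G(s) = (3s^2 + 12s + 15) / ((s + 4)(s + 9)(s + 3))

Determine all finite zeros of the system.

Set the numerator to zero: 3s^2 + 12s + 15 = 0, i.e. 3·(s^2 + 4s + 5) = 0.
Factoring: (s^2 + 4s + 5) = 0.

s = -2 ± j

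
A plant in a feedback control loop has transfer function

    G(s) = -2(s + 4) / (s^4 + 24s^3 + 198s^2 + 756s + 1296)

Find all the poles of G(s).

The poles are the roots of the denominator s^4 + 24s^3 + 198s^2 + 756s + 1296 = 0.
Trying s = -12: the polynomial evaluates to 0, so (s + 12) is a factor.
Dividing out leaves s^3 + 12s^2 + 54s + 108 = 0.
This factors further as (s^2 + 6s + 18)(s + 6) = 0.

s = -3 + 3j, -3 - 3j, -12, -6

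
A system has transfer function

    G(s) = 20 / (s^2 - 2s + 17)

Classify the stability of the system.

The denominator s^2 - 2s + 17 factors as (s^2 - 2s + 17), giving poles at s = 1 + 4j, 1 - 4j.
Since the pole(s) at s = 1 + 4j, 1 - 4j lie in the right half-plane, the system is unstable.

unstable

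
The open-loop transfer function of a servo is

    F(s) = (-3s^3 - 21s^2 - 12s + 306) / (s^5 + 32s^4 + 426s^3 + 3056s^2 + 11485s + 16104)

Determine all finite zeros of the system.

s = -5 + 3j, -5 - 3j, 3

Set the numerator to zero: -3s^3 - 21s^2 - 12s + 306 = 0, i.e. -3·(s^3 + 7s^2 + 4s - 102) = 0.
Factoring: (s^2 + 10s + 34)(s - 3) = 0.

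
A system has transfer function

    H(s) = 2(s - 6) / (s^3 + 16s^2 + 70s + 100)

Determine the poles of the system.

The poles are the roots of the denominator s^3 + 16s^2 + 70s + 100 = 0.
Trying s = -10: the polynomial evaluates to 0, so (s + 10) is a factor.
Dividing out leaves s^2 + 6s + 10 = 0.
The quadratic formula then gives s = -3 ± 1j.

s = -3 + j, -3 - j, -10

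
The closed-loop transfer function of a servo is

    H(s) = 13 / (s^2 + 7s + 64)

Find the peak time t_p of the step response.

Comparing s^2 + 7s + 64 to s^2 + 2ζωₙs + ωₙ²: ωₙ = 8 rad/s and ζ = 7/(2·8) = 0.4375.
ζωₙ = 7/2 = 3.5, so ω_d = ωₙ√(1−ζ²) = √(ωₙ² − (ζωₙ)²) = √(64 − 3.5²) = √51.75 ≈ 7.194 rad/s.
t_p = π/ω_d = π/7.194 ≈ 0.4367 s.

t_p ≈ 0.4367 s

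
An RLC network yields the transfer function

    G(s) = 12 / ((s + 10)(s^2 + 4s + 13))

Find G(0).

At s = 0 each factor (s + a) contributes a and each (s^2 + bs + c) contributes c.
G(0) = 12·1 / ((10) · (13)) = 12/130 = 6/65.

G(0) = 6/65 ≈ 0.09231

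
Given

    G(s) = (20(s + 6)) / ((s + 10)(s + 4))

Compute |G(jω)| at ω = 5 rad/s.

|G(j5)| ≈ 2.182

Substitute s = j5: numerator = 120 + j100, denominator = 15 + j70.
|G(j5)| = |120 + j100| / |15 + j70| = 156.20 / 71.589 ≈ 2.182.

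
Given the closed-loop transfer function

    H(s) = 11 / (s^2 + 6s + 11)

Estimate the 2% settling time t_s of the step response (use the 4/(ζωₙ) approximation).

t_s ≈ 1.333 s

Comparing s^2 + 6s + 11 to s^2 + 2ζωₙs + ωₙ²: ωₙ = √11 ≈ 3.317 rad/s and ζ = 6/(2·√11) ≈ 0.9045.
ζωₙ = 6/2 = 3, so t_s ≈ 4/(ζωₙ) = 4/3 ≈ 1.333 s.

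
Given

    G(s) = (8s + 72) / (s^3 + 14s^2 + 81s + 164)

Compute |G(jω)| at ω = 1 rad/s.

|G(j1)| ≈ 0.4261

Substitute s = j1: numerator = 72 + j8, denominator = 150 + j80.
|G(j1)| = |72 + j8| / |150 + j80| = 72.443 / 170 ≈ 0.4261.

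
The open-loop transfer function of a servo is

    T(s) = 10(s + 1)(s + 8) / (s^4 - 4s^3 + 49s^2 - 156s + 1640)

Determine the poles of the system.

s = 4 + 5j, 4 - 5j, -2 + 6j, -2 - 6j

The poles are the roots of the denominator s^4 - 4s^3 + 49s^2 - 156s + 1640 = 0.
No real roots exist; factor into two real quadratics: (s^2 - 8s + 41)(s^2 + 4s + 40) = 0.
Each quadratic gives a conjugate pair via the quadratic formula.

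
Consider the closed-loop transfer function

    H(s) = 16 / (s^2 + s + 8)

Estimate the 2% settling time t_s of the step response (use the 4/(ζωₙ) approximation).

t_s ≈ 8 s

Comparing s^2 + s + 8 to s^2 + 2ζωₙs + ωₙ²: ωₙ = √8 ≈ 2.828 rad/s and ζ = 1/(2·√8) ≈ 0.1768.
ζωₙ = 1/2 = 0.5, so t_s ≈ 4/(ζωₙ) = 4/0.5 = 8 s.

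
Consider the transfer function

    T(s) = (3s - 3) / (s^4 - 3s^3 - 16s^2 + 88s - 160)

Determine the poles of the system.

The poles are the roots of the denominator s^4 - 3s^3 - 16s^2 + 88s - 160 = 0.
Trying s = -5: the polynomial evaluates to 0, so (s + 5) is a factor.
Dividing out leaves s^3 - 8s^2 + 24s - 32 = 0.
This factors further as (s - 4)(s^2 - 4s + 8) = 0.

s = -5, 4, 2 ± 2j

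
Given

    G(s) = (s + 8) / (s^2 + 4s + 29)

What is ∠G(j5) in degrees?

At s = j5: numerator = 8 + j5, denominator = 4 + j20.
∠G = ∠num − ∠den = 32.005° − (78.690°) = -46.68°.

∠G(j5) ≈ -46.68°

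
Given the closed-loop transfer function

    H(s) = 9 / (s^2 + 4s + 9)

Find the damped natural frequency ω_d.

Comparing s^2 + 4s + 9 to s^2 + 2ζωₙs + ωₙ²: ωₙ = 3 rad/s and ζ = 4/(2·3) ≈ 0.6667.
ζωₙ = 4/2 = 2, so ω_d = ωₙ√(1−ζ²) = √(ωₙ² − (ζωₙ)²) = √(9 − 2²) = √5 ≈ 2.236 rad/s.

ω_d ≈ 2.236 rad/s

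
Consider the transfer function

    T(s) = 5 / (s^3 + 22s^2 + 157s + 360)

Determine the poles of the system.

The poles are the roots of the denominator s^3 + 22s^2 + 157s + 360 = 0.
Trying s = -8: the polynomial evaluates to 0, so (s + 8) is a factor.
Dividing out leaves s^2 + 14s + 45 = 0.
Factoring the quadratic: (s + 5)(s + 9) = 0.

s = -8, -5, -9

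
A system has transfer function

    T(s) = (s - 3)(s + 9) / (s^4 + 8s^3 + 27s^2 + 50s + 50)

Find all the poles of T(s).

s = -1 ± 2j, -3 ± j

The poles are the roots of the denominator s^4 + 8s^3 + 27s^2 + 50s + 50 = 0.
No real roots exist; factor into two real quadratics: (s^2 + 2s + 5)(s^2 + 6s + 10) = 0.
Each quadratic gives a conjugate pair via the quadratic formula.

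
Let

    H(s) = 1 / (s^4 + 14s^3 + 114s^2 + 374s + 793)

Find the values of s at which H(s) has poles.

The poles are the roots of the denominator s^4 + 14s^3 + 114s^2 + 374s + 793 = 0.
No real roots exist; factor into two real quadratics: (s^2 + 4s + 13)(s^2 + 10s + 61) = 0.
Each quadratic gives a conjugate pair via the quadratic formula.

s = -2 + 3j, -2 - 3j, -5 + 6j, -5 - 6j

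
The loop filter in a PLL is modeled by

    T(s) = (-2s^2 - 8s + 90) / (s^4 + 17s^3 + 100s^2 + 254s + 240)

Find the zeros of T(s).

s = -9, 5

Set the numerator to zero: -2s^2 - 8s + 90 = 0, i.e. -2·(s^2 + 4s - 45) = 0.
Factoring: (s + 9)(s - 5) = 0.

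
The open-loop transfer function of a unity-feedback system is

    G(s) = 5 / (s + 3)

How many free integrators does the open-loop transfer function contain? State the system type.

The denominator has no factor of s at the origin — no free integrator — so this is a Type 0 system.

Type 0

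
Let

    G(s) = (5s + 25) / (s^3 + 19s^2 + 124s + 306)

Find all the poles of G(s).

s = -5 + 3j, -5 - 3j, -9

The poles are the roots of the denominator s^3 + 19s^2 + 124s + 306 = 0.
Trying s = -9: the polynomial evaluates to 0, so (s + 9) is a factor.
Dividing out leaves s^2 + 10s + 34 = 0.
The quadratic formula then gives s = -5 ± 3j.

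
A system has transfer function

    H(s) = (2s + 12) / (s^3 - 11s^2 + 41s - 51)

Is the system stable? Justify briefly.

unstable

The denominator s^3 - 11s^2 + 41s - 51 factors as (s^2 - 8s + 17)(s - 3), giving poles at s = 4 ± j, 3.
Since the pole(s) at s = 4 + j, 4 - j, 3 lie in the right half-plane, the system is unstable.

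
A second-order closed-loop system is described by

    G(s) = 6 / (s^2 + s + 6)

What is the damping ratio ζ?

ζ ≈ 0.2041

Compare the denominator to the standard form s^2 + 2ζωₙs + ωₙ².
ωₙ² = 6, so ωₙ = √6 ≈ 2.449 rad/s.
2ζωₙ = 1, so ζ = 1/(2·√6) ≈ 0.2041.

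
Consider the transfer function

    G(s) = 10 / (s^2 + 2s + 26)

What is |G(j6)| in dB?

|G(j6)|_dB ≈ -3.87 dB

Substitute s = j6: numerator = 10, denominator = -10 + j12.
|G(j6)| = |10| / |-10 + j12| = 10 / 15.620 ≈ 0.6402.
In decibels: 20·log₁₀(0.6402) ≈ -3.87 dB.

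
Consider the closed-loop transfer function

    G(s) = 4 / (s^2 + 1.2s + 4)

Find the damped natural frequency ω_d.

ω_d ≈ 1.908 rad/s

Comparing s^2 + 1.2s + 4 to s^2 + 2ζωₙs + ωₙ²: ωₙ = 2 rad/s and ζ = 1.2/(2·2) = 0.3.
ζωₙ = 1.2/2 = 0.6, so ω_d = ωₙ√(1−ζ²) = √(ωₙ² − (ζωₙ)²) = √(4 − 0.6²) = √3.64 ≈ 1.908 rad/s.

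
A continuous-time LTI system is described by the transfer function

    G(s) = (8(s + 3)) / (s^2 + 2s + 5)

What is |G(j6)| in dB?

|G(j6)|_dB ≈ 4.16 dB

Substitute s = j6: numerator = 24 + j48, denominator = -31 + j12.
|G(j6)| = |24 + j48| / |-31 + j12| = 53.666 / 33.242 ≈ 1.614.
In decibels: 20·log₁₀(1.614) ≈ 4.16 dB.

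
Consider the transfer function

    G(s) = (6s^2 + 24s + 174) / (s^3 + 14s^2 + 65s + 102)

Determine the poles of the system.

The poles are the roots of the denominator s^3 + 14s^2 + 65s + 102 = 0.
Trying s = -6: the polynomial evaluates to 0, so (s + 6) is a factor.
Dividing out leaves s^2 + 8s + 17 = 0.
The quadratic formula then gives s = -4 ± 1j.

s = -4 + j, -4 - j, -6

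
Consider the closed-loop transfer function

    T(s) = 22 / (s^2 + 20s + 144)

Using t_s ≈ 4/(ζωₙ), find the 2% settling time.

Comparing s^2 + 20s + 144 to s^2 + 2ζωₙs + ωₙ²: ωₙ = 12 rad/s and ζ = 20/(2·12) ≈ 0.8333.
ζωₙ = 20/2 = 10, so t_s ≈ 4/(ζωₙ) = 4/10 = 0.4000 s.

t_s ≈ 0.4000 s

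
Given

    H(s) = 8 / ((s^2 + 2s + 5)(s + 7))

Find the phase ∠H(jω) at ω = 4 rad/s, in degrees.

∠H(j4) ≈ -173.7°

At s = j4: numerator = 8, denominator = -109 + j12.
∠H = ∠num − ∠den = 0° − (173.72°) = -173.7°.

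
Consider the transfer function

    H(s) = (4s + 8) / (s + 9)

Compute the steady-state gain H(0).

Set s = 0: H(0) = (8) / (9) = 8/9.

H(0) = 8/9 ≈ 0.8889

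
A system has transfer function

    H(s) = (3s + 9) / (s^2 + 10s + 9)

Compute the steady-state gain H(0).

H(0) = 1

Set s = 0: H(0) = (9) / (9) = 1.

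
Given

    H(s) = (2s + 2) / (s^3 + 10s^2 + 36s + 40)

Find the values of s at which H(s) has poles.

s = -4 ± 2j, -2

The poles are the roots of the denominator s^3 + 10s^2 + 36s + 40 = 0.
Trying s = -2: the polynomial evaluates to 0, so (s + 2) is a factor.
Dividing out leaves s^2 + 8s + 20 = 0.
The quadratic formula then gives s = -4 ± 2j.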